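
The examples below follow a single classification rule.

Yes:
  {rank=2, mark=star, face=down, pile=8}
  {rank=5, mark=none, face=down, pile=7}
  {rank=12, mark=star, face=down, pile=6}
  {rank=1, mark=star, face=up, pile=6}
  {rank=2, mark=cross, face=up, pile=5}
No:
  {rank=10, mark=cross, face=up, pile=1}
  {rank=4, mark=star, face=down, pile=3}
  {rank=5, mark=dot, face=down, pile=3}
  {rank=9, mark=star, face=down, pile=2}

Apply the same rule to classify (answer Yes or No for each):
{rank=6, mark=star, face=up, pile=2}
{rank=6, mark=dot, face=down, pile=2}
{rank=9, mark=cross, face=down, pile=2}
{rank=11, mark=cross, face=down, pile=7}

No, No, No, Yes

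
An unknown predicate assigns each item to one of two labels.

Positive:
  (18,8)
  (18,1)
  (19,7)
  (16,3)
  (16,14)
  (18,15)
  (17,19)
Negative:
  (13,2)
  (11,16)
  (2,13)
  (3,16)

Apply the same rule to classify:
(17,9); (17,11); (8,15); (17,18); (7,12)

A rule that fits every label: first ≥ 14 — true of each 'Positive' example, false of each 'Negative' one.
(17,9) → first 17 → Positive.
(17,11) → first 17 → Positive.
(8,15) → first 8 → Negative.
(17,18) → first 17 → Positive.
(7,12) → first 7 → Negative.

Positive, Positive, Negative, Positive, Negative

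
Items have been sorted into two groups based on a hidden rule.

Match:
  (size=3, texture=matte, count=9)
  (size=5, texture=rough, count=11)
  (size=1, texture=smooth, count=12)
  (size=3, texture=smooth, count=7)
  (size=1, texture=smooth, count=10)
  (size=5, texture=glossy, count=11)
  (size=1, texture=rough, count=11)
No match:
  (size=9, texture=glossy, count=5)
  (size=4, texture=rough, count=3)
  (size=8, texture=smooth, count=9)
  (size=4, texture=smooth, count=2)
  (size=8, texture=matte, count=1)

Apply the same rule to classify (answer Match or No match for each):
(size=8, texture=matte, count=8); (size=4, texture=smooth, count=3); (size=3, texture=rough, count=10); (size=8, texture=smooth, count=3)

No match, No match, Match, No match

The common property of the 'Match' items is: size ≤ 5 AND count ≥ 5. No 'No match' item has it.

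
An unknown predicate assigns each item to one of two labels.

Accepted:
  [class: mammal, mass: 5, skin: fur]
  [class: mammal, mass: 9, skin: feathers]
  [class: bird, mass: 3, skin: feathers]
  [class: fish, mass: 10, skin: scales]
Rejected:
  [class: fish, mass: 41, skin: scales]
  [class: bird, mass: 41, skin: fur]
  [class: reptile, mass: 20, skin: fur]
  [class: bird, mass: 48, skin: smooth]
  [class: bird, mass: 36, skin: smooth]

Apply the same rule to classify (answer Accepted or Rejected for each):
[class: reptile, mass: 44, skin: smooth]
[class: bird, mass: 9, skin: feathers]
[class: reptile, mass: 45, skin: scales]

Rejected, Accepted, Rejected

Every 'Accepted' example satisfies: mass ≤ 10. None of the 'Rejected' examples do.
Rejected: [class: reptile, mass: 44, skin: smooth], since mass = 44. Accepted: [class: bird, mass: 9, skin: feathers], since mass = 9. Rejected: [class: reptile, mass: 45, skin: scales], since mass = 45.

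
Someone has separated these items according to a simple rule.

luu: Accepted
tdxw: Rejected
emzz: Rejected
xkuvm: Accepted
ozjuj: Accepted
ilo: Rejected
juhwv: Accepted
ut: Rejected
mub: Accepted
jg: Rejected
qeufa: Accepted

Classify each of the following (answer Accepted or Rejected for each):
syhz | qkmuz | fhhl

Rejected, Accepted, Rejected

The classifier is using: odd length AND contains 'u'.
syhz: Rejected (length 4, no 'u'). qkmuz: Accepted (length 5, has 'u'). fhhl: Rejected (length 4, no 'u').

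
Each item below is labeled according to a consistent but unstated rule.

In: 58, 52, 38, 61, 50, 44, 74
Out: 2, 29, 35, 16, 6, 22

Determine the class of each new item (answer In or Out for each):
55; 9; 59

The pattern is that an item is 'In' exactly when: at least 38.
In: 55, since 55 ≥ 38.
Out: 9, since 9 < 38.
In: 59, since 59 ≥ 38.

In, Out, In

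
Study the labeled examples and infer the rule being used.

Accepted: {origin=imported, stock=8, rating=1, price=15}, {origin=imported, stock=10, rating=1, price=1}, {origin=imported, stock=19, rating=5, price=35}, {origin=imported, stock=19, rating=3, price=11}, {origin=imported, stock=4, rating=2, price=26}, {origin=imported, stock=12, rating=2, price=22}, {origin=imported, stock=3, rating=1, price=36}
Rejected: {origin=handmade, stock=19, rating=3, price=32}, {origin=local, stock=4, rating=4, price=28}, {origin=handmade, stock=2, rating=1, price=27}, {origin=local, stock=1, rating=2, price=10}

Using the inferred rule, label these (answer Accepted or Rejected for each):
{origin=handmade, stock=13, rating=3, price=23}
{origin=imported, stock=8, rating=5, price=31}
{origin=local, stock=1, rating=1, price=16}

The rule appears to be: origin is imported.
{origin=handmade, stock=13, rating=3, price=23}: origin is handmade, does not satisfy this → Rejected. {origin=imported, stock=8, rating=5, price=31}: origin is imported, checks out → Accepted. {origin=local, stock=1, rating=1, price=16}: origin is local, does not satisfy this → Rejected.

Rejected, Accepted, Rejected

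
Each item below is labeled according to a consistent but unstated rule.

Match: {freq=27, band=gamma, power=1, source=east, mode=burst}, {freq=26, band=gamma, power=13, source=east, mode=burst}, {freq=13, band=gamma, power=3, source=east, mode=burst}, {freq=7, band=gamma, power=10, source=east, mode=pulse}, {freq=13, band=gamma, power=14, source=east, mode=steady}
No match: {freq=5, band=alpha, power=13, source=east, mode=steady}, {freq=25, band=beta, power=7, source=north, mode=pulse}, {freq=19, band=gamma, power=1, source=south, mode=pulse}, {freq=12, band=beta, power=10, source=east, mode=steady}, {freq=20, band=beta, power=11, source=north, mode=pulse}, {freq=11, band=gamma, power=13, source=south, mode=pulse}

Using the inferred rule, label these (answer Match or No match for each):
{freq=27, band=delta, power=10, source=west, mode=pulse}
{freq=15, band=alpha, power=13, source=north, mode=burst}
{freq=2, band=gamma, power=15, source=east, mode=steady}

No match, No match, Match

Rule: source is east AND band is gamma. This holds for each 'Match' example and fails for each 'No match' one.
{freq=27, band=delta, power=10, source=west, mode=pulse}: source is west, band is delta — does not fit, so No match.
{freq=15, band=alpha, power=13, source=north, mode=burst}: source is north, band is alpha — does not fit, so No match.
{freq=2, band=gamma, power=15, source=east, mode=steady}: source is east, band is gamma — passes, so Match.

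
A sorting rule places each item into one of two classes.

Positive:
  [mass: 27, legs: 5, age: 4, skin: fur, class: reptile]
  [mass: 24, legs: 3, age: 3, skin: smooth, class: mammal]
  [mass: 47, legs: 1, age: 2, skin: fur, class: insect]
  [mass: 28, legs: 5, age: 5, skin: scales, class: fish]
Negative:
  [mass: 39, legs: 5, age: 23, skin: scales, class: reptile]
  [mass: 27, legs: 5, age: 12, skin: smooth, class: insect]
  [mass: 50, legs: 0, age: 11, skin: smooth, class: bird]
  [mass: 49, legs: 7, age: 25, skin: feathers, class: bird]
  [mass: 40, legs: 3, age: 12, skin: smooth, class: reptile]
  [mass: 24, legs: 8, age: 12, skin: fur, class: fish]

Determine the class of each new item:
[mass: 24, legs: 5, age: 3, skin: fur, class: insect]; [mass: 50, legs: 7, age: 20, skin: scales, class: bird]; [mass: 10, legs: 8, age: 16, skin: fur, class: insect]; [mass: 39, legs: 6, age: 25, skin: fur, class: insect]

Positive, Negative, Negative, Negative

The classifier is using: age ≤ 5.
[mass: 24, legs: 5, age: 3, skin: fur, class: insect] — age = 3, hence Positive.
[mass: 50, legs: 7, age: 20, skin: scales, class: bird] — age = 20, hence Negative.
[mass: 10, legs: 8, age: 16, skin: fur, class: insect] — age = 16, hence Negative.
[mass: 39, legs: 6, age: 25, skin: fur, class: insect] — age = 25, hence Negative.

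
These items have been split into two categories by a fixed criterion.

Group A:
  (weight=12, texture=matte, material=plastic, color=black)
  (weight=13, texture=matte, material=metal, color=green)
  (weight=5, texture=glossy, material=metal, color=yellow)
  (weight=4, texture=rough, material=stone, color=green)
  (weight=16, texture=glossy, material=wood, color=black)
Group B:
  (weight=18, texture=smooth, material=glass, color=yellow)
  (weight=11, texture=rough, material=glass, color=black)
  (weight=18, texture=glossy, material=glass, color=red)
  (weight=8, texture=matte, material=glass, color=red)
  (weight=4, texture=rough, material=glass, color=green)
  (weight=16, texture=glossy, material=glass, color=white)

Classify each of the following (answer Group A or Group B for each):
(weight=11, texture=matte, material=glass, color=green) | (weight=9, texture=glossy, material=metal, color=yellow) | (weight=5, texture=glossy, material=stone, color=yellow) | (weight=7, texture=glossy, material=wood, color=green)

Group B, Group A, Group A, Group A

Looking at the examples, the only property every 'Group A' case has and every 'Group B' case lacks is: material is not glass.
(weight=11, texture=matte, material=glass, color=green): material is glass — doesn't qualify, so Group B.
(weight=9, texture=glossy, material=metal, color=yellow): material is metal — fits, so Group A.
(weight=5, texture=glossy, material=stone, color=yellow): material is stone — fits, so Group A.
(weight=7, texture=glossy, material=wood, color=green): material is wood — fits, so Group A.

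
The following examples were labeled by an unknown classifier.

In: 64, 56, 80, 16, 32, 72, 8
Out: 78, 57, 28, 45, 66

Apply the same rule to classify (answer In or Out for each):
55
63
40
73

Out, Out, In, Out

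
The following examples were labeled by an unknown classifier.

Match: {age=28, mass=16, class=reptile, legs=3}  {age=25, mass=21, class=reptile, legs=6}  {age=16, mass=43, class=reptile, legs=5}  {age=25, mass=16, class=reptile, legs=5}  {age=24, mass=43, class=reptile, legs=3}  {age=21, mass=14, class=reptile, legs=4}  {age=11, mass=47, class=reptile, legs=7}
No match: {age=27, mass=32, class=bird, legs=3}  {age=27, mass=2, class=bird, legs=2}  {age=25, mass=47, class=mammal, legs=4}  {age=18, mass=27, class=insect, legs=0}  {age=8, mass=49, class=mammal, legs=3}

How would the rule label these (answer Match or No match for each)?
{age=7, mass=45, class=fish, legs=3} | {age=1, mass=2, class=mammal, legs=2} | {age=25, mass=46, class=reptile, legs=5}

All 'Match' examples share one property — class is reptile — and every 'No match' example lacks it.
{age=7, mass=45, class=fish, legs=3}: class is fish, does not pass → No match. {age=1, mass=2, class=mammal, legs=2}: class is mammal, does not pass → No match. {age=25, mass=46, class=reptile, legs=5}: class is reptile, passes → Match.

No match, No match, Match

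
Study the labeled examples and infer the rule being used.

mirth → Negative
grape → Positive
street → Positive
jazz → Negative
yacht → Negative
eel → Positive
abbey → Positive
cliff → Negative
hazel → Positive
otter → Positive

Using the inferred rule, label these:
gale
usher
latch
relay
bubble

Positive, Positive, Negative, Positive, Positive

The simplest hypothesis consistent with all the labels is: contains 'e'.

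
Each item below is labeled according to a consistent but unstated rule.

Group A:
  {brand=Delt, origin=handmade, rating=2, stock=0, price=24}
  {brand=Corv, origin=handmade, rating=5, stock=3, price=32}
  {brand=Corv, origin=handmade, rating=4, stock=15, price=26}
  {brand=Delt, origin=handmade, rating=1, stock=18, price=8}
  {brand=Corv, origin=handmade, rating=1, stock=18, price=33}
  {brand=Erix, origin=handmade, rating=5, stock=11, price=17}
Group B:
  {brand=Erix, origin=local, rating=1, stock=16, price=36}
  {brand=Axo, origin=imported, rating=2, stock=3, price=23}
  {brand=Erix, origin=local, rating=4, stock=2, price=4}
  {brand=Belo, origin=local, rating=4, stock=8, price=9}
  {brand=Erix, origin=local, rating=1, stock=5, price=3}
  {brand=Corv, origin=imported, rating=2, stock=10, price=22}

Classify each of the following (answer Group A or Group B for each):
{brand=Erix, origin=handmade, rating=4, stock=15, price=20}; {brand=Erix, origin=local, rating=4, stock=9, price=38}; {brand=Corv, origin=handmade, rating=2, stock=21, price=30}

Group A, Group B, Group A

One predicate separates the groups cleanly: origin is handmade.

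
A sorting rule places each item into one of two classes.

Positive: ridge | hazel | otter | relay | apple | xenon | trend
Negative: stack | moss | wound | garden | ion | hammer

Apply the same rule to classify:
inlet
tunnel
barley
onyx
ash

Positive, Negative, Negative, Negative, Negative

A rule that fits every label: odd length AND contains 'e' — true of each 'Positive' example, false of each 'Negative' one.
inlet → length 5, has 'e' → Positive.
tunnel → length 6, has 'e' → Negative.
barley → length 6, has 'e' → Negative.
onyx → length 4, no 'e' → Negative.
ash → length 3, no 'e' → Negative.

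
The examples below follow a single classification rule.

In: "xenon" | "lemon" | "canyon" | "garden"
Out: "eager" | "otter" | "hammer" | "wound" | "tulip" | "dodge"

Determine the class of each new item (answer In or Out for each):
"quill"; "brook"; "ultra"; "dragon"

Out, Out, Out, In

'In' ⟺ ends with 'n'.
"quill": ends with 'l', does not fit → Out.
"brook": ends with 'k', does not fit → Out.
"ultra": ends with 'a', does not fit → Out.
"dragon": ends with 'n', fits → In.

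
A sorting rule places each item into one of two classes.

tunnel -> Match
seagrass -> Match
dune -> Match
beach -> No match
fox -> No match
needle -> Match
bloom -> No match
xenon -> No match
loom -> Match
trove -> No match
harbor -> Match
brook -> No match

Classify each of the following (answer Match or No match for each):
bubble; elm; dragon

Match, No match, Match

A rule that fits every label: even length — true of each 'Match' example, false of each 'No match' one.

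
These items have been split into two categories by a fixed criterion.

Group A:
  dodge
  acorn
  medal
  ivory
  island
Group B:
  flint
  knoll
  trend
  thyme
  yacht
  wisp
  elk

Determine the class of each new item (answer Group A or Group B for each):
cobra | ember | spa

Rule: has ≥ 2 vowels. This holds for each 'Group A' example and fails for each 'Group B' one.
cobra: 2 vowels, has this property → Group A. ember: 2 vowels, has this property → Group A. spa: 1 vowel, does not satisfy this → Group B.

Group A, Group A, Group B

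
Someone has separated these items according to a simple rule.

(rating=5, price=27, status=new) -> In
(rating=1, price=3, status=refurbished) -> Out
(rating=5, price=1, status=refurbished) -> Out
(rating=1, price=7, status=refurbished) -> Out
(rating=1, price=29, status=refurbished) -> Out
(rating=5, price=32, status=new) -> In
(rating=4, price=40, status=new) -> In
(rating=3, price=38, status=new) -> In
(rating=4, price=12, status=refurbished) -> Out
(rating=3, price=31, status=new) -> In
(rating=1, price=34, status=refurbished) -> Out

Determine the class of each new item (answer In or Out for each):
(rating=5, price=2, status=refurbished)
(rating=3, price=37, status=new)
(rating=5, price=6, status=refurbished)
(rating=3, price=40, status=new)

Out, In, Out, In

The pattern is that an item is 'In' exactly when: status is new.
(rating=5, price=2, status=refurbished) → status is refurbished → Out. (rating=3, price=37, status=new) → status is new → In. (rating=5, price=6, status=refurbished) → status is refurbished → Out. (rating=3, price=40, status=new) → status is new → In.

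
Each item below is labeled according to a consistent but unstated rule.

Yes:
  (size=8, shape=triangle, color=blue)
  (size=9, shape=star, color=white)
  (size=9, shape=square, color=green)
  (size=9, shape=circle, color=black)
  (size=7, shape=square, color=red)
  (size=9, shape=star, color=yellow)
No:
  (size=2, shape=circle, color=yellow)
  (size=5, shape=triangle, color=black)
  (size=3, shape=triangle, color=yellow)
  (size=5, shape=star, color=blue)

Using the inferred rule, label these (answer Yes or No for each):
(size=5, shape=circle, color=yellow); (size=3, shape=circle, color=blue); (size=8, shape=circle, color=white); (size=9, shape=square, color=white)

No, No, Yes, Yes

A rule that fits every label: size ≥ 7 — true of each 'Yes' example, false of each 'No' one.
No: (size=5, shape=circle, color=yellow), since size = 5. No: (size=3, shape=circle, color=blue), since size = 3. Yes: (size=8, shape=circle, color=white), since size = 8. Yes: (size=9, shape=square, color=white), since size = 9.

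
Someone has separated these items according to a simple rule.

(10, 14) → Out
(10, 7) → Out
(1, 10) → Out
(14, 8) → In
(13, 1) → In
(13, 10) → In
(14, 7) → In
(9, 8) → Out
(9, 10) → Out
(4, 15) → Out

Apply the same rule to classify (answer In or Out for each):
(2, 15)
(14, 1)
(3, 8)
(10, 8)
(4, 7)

'In' ⟺ first ≥ 13.
(2, 15): first 2, does not satisfy this → Out. (14, 1): first 14, fits → In. (3, 8): first 3, does not satisfy this → Out. (10, 8): first 10, does not satisfy this → Out. (4, 7): first 4, does not satisfy this → Out.

Out, In, Out, Out, Out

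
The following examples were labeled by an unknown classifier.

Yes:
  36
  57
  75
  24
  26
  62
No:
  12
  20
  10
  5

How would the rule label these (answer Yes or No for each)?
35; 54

The pattern is that an item is 'Yes' exactly when: at least 24.
Yes: 35, since 35 ≥ 24. Yes: 54, since 54 ≥ 24.

Yes, Yes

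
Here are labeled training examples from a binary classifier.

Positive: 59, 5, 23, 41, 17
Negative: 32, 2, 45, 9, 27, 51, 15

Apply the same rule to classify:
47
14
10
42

Positive, Negative, Negative, Negative

One predicate separates the groups cleanly: ≡ 5 (mod 6).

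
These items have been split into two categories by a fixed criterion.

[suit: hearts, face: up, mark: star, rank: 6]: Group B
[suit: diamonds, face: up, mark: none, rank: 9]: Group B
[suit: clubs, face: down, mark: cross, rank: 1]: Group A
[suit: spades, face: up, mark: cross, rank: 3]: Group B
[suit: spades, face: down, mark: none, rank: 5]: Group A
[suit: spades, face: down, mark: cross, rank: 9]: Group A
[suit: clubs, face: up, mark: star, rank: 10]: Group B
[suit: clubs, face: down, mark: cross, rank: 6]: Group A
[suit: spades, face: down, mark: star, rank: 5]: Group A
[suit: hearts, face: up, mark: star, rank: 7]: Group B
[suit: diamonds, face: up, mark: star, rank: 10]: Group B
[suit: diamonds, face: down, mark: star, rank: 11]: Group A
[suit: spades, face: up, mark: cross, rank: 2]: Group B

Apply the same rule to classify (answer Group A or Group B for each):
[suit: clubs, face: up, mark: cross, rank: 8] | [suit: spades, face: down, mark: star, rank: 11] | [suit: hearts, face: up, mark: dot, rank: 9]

Looking at the examples, the only property every 'Group A' case has and every 'Group B' case lacks is: face is down.
[suit: clubs, face: up, mark: cross, rank: 8]: face is up, does not satisfy this → Group B.
[suit: spades, face: down, mark: star, rank: 11]: face is down, checks out → Group A.
[suit: hearts, face: up, mark: dot, rank: 9]: face is up, does not satisfy this → Group B.

Group B, Group A, Group B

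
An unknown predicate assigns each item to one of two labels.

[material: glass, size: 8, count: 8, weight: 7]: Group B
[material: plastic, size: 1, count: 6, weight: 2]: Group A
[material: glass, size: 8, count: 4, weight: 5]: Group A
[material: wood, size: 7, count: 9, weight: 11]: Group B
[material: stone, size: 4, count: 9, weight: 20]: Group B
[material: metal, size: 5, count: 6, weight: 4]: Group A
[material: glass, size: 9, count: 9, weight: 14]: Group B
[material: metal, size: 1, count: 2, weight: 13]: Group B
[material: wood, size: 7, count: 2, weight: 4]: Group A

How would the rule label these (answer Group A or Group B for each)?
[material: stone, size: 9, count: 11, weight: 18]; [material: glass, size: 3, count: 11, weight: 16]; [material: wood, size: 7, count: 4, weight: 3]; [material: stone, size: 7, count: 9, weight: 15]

Group B, Group B, Group A, Group B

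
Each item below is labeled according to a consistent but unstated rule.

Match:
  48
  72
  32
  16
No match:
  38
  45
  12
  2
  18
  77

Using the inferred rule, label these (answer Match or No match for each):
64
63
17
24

Match, No match, No match, Match

All 'Match' examples share one property — multiple of 8 — and every 'No match' example lacks it.
Match: 64, since 64 = 8·8.
No match: 63, since 63 = 8·7 + 7.
No match: 17, since 17 = 8·2 + 1.
Match: 24, since 24 = 8·3.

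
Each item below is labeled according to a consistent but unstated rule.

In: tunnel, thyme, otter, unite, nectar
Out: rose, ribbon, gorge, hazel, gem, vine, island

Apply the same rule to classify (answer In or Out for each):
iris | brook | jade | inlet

Out, Out, Out, In

One predicate separates the groups cleanly: contains 't'.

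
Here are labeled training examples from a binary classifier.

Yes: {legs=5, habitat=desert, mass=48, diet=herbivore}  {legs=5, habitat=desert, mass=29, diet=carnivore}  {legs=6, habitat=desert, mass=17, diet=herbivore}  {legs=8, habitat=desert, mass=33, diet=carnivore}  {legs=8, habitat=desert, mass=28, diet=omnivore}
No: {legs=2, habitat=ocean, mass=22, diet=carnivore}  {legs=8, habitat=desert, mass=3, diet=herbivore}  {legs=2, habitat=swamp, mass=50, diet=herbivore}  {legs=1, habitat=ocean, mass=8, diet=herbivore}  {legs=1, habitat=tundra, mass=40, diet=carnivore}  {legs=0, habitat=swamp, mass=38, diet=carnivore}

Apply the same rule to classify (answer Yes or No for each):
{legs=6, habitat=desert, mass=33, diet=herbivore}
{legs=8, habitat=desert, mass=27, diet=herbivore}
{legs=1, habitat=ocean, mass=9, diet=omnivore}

The pattern is that an item is 'Yes' exactly when: habitat is desert AND mass ≥ 8.
{legs=6, habitat=desert, mass=33, diet=herbivore}: Yes (habitat is desert, mass = 33).
{legs=8, habitat=desert, mass=27, diet=herbivore}: Yes (habitat is desert, mass = 27).
{legs=1, habitat=ocean, mass=9, diet=omnivore}: No (habitat is ocean, mass = 9).

Yes, Yes, No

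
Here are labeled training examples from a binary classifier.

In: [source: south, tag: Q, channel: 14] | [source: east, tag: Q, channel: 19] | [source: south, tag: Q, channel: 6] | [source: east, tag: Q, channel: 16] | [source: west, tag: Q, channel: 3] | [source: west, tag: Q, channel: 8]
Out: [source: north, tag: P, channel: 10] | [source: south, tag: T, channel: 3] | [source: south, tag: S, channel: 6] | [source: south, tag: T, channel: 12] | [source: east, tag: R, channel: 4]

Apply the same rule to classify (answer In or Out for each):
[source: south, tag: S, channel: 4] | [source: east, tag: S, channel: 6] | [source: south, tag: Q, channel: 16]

Out, Out, In

Checking candidate rules against both groups, what survives is: tag is Q.
[source: south, tag: S, channel: 4]: Out (tag is S).
[source: east, tag: S, channel: 6]: Out (tag is S).
[source: south, tag: Q, channel: 16]: In (tag is Q).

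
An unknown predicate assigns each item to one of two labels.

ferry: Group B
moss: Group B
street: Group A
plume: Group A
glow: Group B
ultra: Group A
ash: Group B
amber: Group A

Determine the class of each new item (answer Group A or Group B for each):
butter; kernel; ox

The rule appears to be: has ≥ 2 vowels.
butter — 2 vowels, hence Group A.
kernel — 2 vowels, hence Group A.
ox — 1 vowel, hence Group B.

Group A, Group A, Group B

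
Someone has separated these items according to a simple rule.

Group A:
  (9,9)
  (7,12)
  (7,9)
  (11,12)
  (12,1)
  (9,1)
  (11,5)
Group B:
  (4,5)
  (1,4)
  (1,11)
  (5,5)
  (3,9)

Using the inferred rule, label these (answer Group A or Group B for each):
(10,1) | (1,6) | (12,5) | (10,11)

Group A, Group B, Group A, Group A

The simplest hypothesis consistent with all the labels is: first ≥ 7.
(10,1) → first 10 → Group A. (1,6) → first 1 → Group B. (12,5) → first 12 → Group A. (10,11) → first 10 → Group A.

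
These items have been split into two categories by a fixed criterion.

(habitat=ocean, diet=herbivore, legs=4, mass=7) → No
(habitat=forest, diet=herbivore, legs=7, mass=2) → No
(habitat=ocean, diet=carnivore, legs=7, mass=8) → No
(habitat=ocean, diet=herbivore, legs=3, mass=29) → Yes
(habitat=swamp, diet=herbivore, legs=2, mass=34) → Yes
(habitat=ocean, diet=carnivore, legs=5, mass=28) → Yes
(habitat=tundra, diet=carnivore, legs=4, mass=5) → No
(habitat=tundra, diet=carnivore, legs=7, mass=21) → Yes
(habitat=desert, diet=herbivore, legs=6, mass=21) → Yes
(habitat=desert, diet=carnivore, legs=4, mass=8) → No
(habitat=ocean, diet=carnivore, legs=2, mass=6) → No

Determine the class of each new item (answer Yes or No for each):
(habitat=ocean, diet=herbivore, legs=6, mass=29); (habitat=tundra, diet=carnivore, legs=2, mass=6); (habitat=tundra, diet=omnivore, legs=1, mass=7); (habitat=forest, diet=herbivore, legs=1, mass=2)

The distinguishing property — mass ≥ 21 — holds for all the 'Yes' cases and none of the 'No' cases.
(habitat=ocean, diet=herbivore, legs=6, mass=29): Yes (mass = 29). (habitat=tundra, diet=carnivore, legs=2, mass=6): No (mass = 6). (habitat=tundra, diet=omnivore, legs=1, mass=7): No (mass = 7). (habitat=forest, diet=herbivore, legs=1, mass=2): No (mass = 2).

Yes, No, No, No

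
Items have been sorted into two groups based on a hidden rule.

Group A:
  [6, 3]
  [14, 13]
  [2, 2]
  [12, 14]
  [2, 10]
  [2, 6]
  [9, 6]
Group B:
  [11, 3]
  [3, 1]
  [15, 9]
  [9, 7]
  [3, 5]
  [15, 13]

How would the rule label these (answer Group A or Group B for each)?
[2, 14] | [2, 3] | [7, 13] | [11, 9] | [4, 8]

Group A, Group A, Group B, Group B, Group A

A rule that fits every label: product is even — true of each 'Group A' example, false of each 'Group B' one.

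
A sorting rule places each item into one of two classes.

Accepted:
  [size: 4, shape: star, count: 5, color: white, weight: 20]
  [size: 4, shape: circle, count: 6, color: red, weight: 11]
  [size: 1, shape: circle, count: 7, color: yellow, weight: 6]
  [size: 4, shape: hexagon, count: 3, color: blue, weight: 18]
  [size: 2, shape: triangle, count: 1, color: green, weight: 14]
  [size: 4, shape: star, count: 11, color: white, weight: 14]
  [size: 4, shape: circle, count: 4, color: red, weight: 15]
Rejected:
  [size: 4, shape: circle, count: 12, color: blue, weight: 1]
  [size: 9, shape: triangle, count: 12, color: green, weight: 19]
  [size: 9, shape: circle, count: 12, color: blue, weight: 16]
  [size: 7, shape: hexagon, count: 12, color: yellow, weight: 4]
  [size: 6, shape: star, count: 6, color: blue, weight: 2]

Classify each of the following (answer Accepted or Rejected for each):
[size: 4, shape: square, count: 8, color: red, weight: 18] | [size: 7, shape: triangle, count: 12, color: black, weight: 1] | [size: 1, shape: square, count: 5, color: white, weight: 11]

Accepted, Rejected, Accepted

The classifier is using: count ≤ 11 AND size ≤ 4.
[size: 4, shape: square, count: 8, color: red, weight: 18]: count = 8, size = 4 — meets the rule, so Accepted. [size: 7, shape: triangle, count: 12, color: black, weight: 1]: count = 12, size = 7 — fails the rule, so Rejected. [size: 1, shape: square, count: 5, color: white, weight: 11]: count = 5, size = 1 — meets the rule, so Accepted.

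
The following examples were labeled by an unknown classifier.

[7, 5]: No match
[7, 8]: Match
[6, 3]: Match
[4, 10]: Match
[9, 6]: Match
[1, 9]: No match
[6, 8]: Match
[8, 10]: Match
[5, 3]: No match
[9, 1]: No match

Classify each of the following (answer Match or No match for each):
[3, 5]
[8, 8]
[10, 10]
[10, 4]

Comparing the two groups points to one rule — product is even.
No match: [3, 5], since 3·5 = 15. Match: [8, 8], since 8·8 = 64. Match: [10, 10], since 10·10 = 100. Match: [10, 4], since 10·4 = 40.

No match, Match, Match, Match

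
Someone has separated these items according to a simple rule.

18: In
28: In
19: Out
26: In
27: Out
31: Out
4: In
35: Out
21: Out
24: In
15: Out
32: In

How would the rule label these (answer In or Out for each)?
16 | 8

In, In

The rule appears to be: even.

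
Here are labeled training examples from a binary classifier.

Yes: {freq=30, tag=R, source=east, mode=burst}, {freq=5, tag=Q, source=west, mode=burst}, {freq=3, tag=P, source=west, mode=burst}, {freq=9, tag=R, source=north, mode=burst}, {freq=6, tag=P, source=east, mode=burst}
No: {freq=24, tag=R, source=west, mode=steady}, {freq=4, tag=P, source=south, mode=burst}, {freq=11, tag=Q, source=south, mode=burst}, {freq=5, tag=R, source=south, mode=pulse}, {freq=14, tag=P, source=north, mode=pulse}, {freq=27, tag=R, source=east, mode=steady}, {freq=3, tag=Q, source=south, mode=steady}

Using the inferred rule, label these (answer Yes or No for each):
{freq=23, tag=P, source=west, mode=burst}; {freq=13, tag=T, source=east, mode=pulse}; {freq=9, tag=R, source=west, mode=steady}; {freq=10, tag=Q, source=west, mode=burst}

Yes, No, No, Yes

Rule: mode is burst AND source is not south. This holds for each 'Yes' example and fails for each 'No' one.
{freq=23, tag=P, source=west, mode=burst} — mode is burst, source is west, hence Yes. {freq=13, tag=T, source=east, mode=pulse} — mode is pulse, source is east, hence No. {freq=9, tag=R, source=west, mode=steady} — mode is steady, source is west, hence No. {freq=10, tag=Q, source=west, mode=burst} — mode is burst, source is west, hence Yes.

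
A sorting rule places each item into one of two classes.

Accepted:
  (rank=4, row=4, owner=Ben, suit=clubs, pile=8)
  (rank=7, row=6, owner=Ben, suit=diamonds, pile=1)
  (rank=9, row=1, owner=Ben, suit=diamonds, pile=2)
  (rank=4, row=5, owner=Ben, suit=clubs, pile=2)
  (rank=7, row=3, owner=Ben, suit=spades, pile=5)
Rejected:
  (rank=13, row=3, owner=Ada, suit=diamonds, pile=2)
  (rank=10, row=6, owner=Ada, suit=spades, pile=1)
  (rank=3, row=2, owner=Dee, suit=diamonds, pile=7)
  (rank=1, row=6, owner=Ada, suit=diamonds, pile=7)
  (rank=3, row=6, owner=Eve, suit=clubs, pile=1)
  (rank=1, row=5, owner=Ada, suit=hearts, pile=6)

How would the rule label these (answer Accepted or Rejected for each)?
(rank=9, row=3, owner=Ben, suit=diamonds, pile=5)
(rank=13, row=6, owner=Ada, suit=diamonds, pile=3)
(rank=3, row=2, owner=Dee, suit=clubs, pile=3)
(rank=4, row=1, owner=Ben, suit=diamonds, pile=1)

Accepted, Rejected, Rejected, Accepted

All 'Accepted' examples share one property — owner is Ben — and every 'Rejected' example lacks it.
(rank=9, row=3, owner=Ben, suit=diamonds, pile=5) → owner is Ben → Accepted.
(rank=13, row=6, owner=Ada, suit=diamonds, pile=3) → owner is Ada → Rejected.
(rank=3, row=2, owner=Dee, suit=clubs, pile=3) → owner is Dee → Rejected.
(rank=4, row=1, owner=Ben, suit=diamonds, pile=1) → owner is Ben → Accepted.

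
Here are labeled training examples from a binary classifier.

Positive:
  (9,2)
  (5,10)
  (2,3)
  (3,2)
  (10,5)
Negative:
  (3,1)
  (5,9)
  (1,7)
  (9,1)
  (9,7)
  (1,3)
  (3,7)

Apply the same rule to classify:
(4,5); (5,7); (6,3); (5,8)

Positive, Negative, Positive, Positive

'Positive' ⟺ sum is odd.
(4,5): 4+5 = 9, meets the rule → Positive. (5,7): 5+7 = 12, doesn't qualify → Negative. (6,3): 6+3 = 9, meets the rule → Positive. (5,8): 5+8 = 13, meets the rule → Positive.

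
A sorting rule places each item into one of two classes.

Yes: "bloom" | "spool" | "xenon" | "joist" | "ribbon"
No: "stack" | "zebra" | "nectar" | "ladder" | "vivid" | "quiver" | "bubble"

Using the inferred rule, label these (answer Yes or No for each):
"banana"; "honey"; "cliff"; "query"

Looking at the examples, the only property every 'Yes' case has and every 'No' case lacks is: contains 'o'.
"banana": no 'o' — fails this test, so No.
"honey": has 'o' — satisfies this, so Yes.
"cliff": no 'o' — fails this test, so No.
"query": no 'o' — fails this test, so No.

No, Yes, No, No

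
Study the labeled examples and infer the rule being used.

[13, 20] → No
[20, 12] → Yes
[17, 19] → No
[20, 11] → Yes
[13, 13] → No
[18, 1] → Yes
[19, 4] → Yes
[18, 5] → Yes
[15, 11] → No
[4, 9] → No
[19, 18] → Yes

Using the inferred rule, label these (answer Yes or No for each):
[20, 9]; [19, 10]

The simplest hypothesis consistent with all the labels is: first ≥ 18.
[20, 9]: Yes (first 20). [19, 10]: Yes (first 19).

Yes, Yes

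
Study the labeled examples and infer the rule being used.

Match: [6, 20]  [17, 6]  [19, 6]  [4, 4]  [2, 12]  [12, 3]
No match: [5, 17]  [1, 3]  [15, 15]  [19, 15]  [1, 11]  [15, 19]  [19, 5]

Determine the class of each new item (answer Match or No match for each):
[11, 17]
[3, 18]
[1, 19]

No match, Match, No match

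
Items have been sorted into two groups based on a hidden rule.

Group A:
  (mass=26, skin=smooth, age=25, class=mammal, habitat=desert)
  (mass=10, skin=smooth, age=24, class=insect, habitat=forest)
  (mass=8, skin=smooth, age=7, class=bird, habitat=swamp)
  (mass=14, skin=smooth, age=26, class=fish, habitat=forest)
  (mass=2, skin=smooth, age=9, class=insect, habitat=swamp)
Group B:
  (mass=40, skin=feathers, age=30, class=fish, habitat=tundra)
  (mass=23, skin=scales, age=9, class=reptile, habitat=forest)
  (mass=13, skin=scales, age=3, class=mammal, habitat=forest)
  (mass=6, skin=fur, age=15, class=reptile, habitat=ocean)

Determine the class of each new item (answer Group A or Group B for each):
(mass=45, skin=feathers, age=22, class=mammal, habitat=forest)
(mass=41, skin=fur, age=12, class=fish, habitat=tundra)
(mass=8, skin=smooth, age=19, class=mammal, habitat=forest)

Group B, Group B, Group A

All 'Group A' examples share one property — skin is smooth — and every 'Group B' example lacks it.
(mass=45, skin=feathers, age=22, class=mammal, habitat=forest): skin is feathers — does not pass, so Group B.
(mass=41, skin=fur, age=12, class=fish, habitat=tundra): skin is fur — does not pass, so Group B.
(mass=8, skin=smooth, age=19, class=mammal, habitat=forest): skin is smooth — satisfies this, so Group A.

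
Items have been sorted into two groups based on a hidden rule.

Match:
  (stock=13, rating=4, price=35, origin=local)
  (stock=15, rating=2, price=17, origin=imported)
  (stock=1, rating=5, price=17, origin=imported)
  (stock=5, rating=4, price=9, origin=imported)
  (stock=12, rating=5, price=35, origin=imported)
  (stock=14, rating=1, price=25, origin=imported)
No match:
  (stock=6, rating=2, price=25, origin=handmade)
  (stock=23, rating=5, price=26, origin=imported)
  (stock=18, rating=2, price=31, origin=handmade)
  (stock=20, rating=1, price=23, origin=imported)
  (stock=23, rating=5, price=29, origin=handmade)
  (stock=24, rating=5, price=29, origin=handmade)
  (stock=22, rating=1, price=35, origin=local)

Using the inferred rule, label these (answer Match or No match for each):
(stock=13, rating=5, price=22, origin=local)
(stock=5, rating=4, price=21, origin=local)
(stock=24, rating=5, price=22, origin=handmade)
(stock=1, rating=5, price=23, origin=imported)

Match, Match, No match, Match

One predicate separates the groups cleanly: stock ≠ 6 AND stock ≤ 15.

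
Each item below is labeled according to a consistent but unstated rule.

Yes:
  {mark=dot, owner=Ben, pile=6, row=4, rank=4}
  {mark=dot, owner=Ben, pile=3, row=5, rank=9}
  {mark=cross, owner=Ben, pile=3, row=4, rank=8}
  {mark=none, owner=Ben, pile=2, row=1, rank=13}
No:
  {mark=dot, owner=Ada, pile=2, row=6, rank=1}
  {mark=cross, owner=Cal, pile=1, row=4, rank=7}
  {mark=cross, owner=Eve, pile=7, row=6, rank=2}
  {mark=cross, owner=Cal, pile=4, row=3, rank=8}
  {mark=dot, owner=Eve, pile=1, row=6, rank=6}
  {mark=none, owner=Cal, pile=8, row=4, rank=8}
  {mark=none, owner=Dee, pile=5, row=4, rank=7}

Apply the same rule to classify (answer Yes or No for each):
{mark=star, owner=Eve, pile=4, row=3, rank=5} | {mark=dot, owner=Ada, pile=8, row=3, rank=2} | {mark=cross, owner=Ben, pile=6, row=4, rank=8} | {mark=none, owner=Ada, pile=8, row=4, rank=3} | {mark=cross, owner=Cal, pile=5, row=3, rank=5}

One predicate separates the groups cleanly: owner is Ben.
No: {mark=star, owner=Eve, pile=4, row=3, rank=5}, since owner is Eve.
No: {mark=dot, owner=Ada, pile=8, row=3, rank=2}, since owner is Ada.
Yes: {mark=cross, owner=Ben, pile=6, row=4, rank=8}, since owner is Ben.
No: {mark=none, owner=Ada, pile=8, row=4, rank=3}, since owner is Ada.
No: {mark=cross, owner=Cal, pile=5, row=3, rank=5}, since owner is Cal.

No, No, Yes, No, No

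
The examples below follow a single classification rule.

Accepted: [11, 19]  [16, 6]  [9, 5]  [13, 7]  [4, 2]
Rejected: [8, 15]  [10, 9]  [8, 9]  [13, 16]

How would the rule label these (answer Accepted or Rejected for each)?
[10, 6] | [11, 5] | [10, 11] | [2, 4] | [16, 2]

Rule: sum is even. This holds for each 'Accepted' example and fails for each 'Rejected' one.

Accepted, Accepted, Rejected, Accepted, Accepted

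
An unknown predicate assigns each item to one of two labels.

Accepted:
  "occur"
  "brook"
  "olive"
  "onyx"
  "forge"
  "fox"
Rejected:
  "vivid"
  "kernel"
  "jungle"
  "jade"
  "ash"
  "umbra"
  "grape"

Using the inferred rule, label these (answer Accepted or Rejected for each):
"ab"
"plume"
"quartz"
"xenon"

Rejected, Rejected, Rejected, Accepted

Rule: contains 'o'. This holds for each 'Accepted' example and fails for each 'Rejected' one.
"ab": Rejected (no 'o'). "plume": Rejected (no 'o'). "quartz": Rejected (no 'o'). "xenon": Accepted (has 'o').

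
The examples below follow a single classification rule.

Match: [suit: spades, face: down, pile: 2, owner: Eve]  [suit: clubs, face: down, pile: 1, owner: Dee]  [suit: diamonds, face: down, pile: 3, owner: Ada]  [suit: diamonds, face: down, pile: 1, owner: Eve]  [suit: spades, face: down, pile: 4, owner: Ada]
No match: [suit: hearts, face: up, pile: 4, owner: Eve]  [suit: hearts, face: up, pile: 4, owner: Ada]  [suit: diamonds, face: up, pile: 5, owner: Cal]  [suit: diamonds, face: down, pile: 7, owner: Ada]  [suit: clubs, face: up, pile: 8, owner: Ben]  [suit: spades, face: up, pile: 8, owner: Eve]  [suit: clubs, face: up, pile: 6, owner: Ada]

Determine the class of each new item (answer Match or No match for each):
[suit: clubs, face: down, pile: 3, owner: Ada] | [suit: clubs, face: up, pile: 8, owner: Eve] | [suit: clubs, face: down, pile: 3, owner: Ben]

The distinguishing property — face is down AND pile ≤ 4 — holds for all the 'Match' cases and none of the 'No match' cases.
[suit: clubs, face: down, pile: 3, owner: Ada]: face is down, pile = 3 — passes, so Match.
[suit: clubs, face: up, pile: 8, owner: Eve]: face is up, pile = 8 — does not pass, so No match.
[suit: clubs, face: down, pile: 3, owner: Ben]: face is down, pile = 3 — passes, so Match.

Match, No match, Match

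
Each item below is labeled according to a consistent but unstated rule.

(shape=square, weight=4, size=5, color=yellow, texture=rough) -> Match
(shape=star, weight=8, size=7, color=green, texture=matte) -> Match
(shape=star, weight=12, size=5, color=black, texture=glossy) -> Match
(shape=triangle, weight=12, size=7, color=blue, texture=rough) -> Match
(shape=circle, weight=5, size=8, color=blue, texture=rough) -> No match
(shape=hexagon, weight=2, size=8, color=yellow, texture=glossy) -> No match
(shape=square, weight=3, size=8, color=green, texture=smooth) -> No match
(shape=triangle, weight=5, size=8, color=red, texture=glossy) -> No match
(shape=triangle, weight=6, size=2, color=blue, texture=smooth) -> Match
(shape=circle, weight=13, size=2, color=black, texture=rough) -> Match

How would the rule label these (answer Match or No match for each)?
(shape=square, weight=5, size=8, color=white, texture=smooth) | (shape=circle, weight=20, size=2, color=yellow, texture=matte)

No match, Match

The classifier is using: size ≤ 7.
(shape=square, weight=5, size=8, color=white, texture=smooth) — size = 8, hence No match. (shape=circle, weight=20, size=2, color=yellow, texture=matte) — size = 2, hence Match.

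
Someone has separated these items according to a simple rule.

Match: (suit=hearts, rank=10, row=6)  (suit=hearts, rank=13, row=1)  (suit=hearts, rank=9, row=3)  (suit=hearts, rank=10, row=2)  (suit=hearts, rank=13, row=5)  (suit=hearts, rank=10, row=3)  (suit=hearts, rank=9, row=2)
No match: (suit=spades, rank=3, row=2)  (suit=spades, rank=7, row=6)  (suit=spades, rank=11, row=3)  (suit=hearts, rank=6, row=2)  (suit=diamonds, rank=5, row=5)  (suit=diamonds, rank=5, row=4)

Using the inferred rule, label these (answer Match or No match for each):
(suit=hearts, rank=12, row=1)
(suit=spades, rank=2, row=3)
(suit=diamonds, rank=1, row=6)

Match, No match, No match

The pattern is that an item is 'Match' exactly when: suit is hearts AND rank ≥ 7.
(suit=hearts, rank=12, row=1): suit is hearts, rank = 12, matches → Match.
(suit=spades, rank=2, row=3): suit is spades, rank = 2, does not satisfy this → No match.
(suit=diamonds, rank=1, row=6): suit is diamonds, rank = 1, does not satisfy this → No match.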